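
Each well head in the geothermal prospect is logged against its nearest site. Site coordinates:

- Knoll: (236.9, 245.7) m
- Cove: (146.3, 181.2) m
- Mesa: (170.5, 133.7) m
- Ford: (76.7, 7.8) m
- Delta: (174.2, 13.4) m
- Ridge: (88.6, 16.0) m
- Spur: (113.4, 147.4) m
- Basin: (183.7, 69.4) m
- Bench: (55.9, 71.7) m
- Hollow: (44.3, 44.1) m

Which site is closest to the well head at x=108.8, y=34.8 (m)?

Ridge

Squared distances to each site:
Knoll: 60888.420; Cove: 22839.210; Mesa: 13588.100; Ford: 1759.410; Delta: 4735.120; Ridge: 761.480; Spur: 12699.920; Basin: 6807.170; Bench: 4160.020; Hollow: 4246.740.
Minimum at Ridge.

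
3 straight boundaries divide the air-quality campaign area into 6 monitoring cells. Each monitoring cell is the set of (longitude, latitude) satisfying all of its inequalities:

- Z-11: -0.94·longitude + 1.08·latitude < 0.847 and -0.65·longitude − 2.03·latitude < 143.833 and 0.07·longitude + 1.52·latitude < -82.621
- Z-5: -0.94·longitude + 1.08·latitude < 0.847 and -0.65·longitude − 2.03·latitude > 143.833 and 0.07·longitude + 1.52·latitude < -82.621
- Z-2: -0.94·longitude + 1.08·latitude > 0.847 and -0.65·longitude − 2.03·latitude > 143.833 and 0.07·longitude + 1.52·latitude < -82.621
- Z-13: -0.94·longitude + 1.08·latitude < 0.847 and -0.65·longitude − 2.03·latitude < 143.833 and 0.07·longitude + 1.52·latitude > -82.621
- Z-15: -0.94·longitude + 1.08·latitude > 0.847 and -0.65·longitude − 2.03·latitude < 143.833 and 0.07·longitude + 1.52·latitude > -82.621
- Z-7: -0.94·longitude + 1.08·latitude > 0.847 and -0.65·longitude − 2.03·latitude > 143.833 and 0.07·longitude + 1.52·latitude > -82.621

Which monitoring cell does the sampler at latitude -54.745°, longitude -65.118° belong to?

Z-2

-0.94·-65.118 + 1.08·-54.745 = 2.086, which is > 0.847
-0.65·-65.118 − 2.03·-54.745 = 153.459, which is > 143.833
0.07·-65.118 + 1.52·-54.745 = -87.771, which is < -82.621
This sign pattern matches Z-2.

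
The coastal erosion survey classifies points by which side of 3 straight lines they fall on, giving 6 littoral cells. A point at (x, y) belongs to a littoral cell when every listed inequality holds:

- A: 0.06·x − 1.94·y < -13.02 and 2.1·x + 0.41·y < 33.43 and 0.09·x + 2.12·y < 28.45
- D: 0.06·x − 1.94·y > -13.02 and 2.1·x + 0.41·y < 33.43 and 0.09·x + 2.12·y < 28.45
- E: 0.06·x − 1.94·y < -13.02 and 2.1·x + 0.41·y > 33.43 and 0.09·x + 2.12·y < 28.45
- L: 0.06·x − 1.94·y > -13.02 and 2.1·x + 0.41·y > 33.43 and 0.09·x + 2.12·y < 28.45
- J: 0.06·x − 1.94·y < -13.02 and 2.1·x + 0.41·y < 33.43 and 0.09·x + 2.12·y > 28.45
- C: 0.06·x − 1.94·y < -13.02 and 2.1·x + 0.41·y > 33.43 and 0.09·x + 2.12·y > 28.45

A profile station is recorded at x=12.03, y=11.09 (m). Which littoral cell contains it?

0.06·12.03 − 1.94·11.09 = -20.793, which is < -13.02
2.1·12.03 + 0.41·11.09 = 29.810, which is < 33.43
0.09·12.03 + 2.12·11.09 = 24.593, which is < 28.45
This sign pattern matches A.

A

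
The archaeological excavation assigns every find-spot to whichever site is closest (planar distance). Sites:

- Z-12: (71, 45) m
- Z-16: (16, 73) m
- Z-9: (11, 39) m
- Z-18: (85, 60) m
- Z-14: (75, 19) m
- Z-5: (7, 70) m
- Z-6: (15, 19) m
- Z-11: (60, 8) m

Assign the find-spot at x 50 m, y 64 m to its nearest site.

Squared distances to each site:
Z-12: 802.000; Z-16: 1237.000; Z-9: 2146.000; Z-18: 1241.000; Z-14: 2650.000; Z-5: 1885.000; Z-6: 3250.000; Z-11: 3236.000.
Minimum at Z-12.

Z-12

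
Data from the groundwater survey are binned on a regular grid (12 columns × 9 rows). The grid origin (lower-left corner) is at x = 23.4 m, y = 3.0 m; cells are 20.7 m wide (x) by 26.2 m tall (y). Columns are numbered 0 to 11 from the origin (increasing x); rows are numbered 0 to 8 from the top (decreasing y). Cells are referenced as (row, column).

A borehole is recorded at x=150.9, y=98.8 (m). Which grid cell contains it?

(5, 6)

Column index: ⌊(150.9 − 23.4) / 20.7⌋ = ⌊6.159⌋ = 6
Row offset from origin: ⌊(98.8 − 3.0) / 26.2⌋ = ⌊3.656⌋ = 3 → row 5 (counted from top)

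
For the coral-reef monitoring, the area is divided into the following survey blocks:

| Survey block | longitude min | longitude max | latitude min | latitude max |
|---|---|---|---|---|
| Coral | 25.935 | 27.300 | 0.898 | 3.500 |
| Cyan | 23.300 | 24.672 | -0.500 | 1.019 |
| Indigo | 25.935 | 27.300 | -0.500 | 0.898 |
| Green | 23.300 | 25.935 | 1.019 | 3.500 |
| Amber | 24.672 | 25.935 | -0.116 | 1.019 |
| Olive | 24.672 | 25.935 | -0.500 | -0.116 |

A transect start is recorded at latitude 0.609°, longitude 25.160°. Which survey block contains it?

Amber

The point has longitude = 25.160 and latitude = 0.609.
Only Amber satisfies 24.672 ≤ longitude ≤ 25.935 and -0.116 ≤ latitude ≤ 1.019.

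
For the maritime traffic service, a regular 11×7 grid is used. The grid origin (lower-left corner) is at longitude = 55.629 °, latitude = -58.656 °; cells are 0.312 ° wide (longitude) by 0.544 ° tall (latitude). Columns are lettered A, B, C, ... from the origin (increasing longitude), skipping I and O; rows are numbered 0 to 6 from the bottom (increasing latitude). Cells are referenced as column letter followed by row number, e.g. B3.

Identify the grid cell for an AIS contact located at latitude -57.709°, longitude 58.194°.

J1

Column index: ⌊(58.194 − 55.629) / 0.312⌋ = ⌊8.221⌋ = 8 → column J
Row offset from origin: ⌊(-57.709 − -58.656) / 0.544⌋ = ⌊1.741⌋ = 1 → row 1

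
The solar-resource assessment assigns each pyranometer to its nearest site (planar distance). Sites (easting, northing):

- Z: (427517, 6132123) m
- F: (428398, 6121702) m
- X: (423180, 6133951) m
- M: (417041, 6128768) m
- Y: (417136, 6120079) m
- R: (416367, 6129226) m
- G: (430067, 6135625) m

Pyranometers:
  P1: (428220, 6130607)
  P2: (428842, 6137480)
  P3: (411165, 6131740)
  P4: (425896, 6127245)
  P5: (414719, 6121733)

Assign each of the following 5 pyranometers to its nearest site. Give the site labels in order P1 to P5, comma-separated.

P1 → Z (d²=2792465.00)
P2 → G (d²=4941650.00)
P3 → R (d²=33381000.00)
P4 → Z (d²=26422525.00)
P5 → Y (d²=8577605.00)

Z, G, R, Z, Y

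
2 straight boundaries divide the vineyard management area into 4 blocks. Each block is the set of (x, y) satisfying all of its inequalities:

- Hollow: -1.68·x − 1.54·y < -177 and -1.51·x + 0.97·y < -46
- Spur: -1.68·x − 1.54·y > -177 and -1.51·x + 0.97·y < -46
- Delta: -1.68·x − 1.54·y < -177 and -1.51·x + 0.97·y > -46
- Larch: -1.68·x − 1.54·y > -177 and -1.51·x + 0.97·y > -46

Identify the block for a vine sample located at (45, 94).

-1.68·45 − 1.54·94 = -220.360, which is < -177
-1.51·45 + 0.97·94 = 23.230, which is > -46
This sign pattern matches Delta.

Delta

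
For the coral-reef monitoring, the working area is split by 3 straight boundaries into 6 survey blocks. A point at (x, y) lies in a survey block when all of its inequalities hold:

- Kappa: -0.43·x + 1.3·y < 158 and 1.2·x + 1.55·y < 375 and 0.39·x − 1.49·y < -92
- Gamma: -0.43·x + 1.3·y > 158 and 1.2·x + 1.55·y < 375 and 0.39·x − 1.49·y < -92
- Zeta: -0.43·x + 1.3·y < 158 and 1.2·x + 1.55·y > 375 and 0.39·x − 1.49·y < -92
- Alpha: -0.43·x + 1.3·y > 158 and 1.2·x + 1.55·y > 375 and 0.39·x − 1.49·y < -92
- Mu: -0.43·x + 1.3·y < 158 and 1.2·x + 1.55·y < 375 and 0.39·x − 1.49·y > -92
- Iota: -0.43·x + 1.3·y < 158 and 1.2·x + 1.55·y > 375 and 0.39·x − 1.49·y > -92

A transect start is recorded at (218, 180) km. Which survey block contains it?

-0.43·218 + 1.3·180 = 140.260, which is < 158
1.2·218 + 1.55·180 = 540.600, which is > 375
0.39·218 − 1.49·180 = -183.180, which is < -92
This sign pattern matches Zeta.

Zeta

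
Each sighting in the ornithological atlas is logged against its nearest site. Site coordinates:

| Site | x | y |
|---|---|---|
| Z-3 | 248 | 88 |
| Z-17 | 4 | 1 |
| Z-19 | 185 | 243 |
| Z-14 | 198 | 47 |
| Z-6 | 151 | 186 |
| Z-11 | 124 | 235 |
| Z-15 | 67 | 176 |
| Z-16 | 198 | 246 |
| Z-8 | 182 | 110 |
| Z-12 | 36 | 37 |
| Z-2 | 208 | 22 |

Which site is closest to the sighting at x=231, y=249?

Z-16

Squared distances to each site:
Z-3: 26210.000; Z-17: 113033.000; Z-19: 2152.000; Z-14: 41893.000; Z-6: 10369.000; Z-11: 11645.000; Z-15: 32225.000; Z-16: 1098.000; Z-8: 21722.000; Z-12: 82969.000; Z-2: 52058.000.
Minimum at Z-16.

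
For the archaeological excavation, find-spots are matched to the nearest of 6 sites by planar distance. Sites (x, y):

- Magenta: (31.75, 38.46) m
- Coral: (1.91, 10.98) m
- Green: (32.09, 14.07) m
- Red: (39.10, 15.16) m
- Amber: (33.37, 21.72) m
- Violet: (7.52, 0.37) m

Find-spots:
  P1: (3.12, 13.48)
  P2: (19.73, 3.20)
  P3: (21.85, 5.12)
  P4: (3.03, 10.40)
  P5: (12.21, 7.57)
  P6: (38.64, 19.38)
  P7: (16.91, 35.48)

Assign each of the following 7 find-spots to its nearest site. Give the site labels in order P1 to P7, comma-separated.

Coral, Violet, Green, Coral, Violet, Red, Magenta

P1 → Coral (d²=7.71)
P2 → Violet (d²=157.09)
P3 → Green (d²=184.96)
P4 → Coral (d²=1.59)
P5 → Violet (d²=73.84)
P6 → Red (d²=18.02)
P7 → Magenta (d²=229.11)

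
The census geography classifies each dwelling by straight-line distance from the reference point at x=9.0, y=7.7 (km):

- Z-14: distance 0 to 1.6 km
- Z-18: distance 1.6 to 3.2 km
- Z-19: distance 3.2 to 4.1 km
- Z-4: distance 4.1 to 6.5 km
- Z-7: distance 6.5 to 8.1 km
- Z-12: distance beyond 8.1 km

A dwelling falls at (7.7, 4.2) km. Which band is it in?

Z-19

Distance = √((7.7−9.0)² + (4.2−7.7)²) = √(1.690 + 12.250) = 3.734 km.
3.2 ≤ 3.734 < 4.1 → Z-19.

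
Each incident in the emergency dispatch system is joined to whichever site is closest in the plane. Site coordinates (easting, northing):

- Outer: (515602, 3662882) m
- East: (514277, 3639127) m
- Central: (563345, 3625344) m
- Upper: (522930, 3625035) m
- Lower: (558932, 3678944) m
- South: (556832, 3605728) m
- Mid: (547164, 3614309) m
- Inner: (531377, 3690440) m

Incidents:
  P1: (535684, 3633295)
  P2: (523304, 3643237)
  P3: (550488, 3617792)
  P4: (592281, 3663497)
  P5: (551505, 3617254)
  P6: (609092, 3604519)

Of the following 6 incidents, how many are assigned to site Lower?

1

P1 → Upper
P2 → East
P3 → Mid
P4 → Lower
P5 → Mid
P6 → Central
1 of the 6 goes to Lower.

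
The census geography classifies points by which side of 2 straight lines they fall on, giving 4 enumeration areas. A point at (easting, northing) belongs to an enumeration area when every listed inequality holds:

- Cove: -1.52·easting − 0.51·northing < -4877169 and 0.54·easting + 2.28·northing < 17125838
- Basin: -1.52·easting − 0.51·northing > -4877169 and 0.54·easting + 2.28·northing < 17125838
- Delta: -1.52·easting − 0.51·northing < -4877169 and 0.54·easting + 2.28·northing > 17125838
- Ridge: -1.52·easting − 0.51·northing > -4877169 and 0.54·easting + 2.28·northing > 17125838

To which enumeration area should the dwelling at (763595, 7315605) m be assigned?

-1.52·763595 − 0.51·7315605 = -4891622.950, which is < -4877169
0.54·763595 + 2.28·7315605 = 17091920.700, which is < 17125838
This sign pattern matches Cove.

Cove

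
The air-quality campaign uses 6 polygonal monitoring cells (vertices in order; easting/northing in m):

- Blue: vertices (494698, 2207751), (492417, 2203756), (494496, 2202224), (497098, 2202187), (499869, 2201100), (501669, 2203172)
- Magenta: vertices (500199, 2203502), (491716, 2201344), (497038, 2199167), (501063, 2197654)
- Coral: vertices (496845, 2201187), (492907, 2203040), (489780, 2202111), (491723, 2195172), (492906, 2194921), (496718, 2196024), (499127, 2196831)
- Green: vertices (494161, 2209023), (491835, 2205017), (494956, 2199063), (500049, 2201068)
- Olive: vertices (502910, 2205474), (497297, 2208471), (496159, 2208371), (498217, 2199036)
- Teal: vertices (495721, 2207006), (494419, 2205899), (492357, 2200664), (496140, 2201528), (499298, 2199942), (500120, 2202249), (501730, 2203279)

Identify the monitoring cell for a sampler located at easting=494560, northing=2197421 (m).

Coral

Cast a ray rightward from (494560, 2197421). For each polygon, the edges (by vertex number in listed order) whose endpoints lie on opposite sides of northing = 2197421, where each meets that height, and whether that is right or left of the point:
Blue: no edge straddles that height → 0 crossings.
Magenta: no edge straddles that height → 0 crossings.
Coral: 3–4 at easting≈491093.3 (left), 7–1 at easting≈498817.9 (right) → 1 crossing.
Green: no edge straddles that height → 0 crossings.
Olive: no edge straddles that height → 0 crossings.
Teal: no edge straddles that height → 0 crossings.
Only Coral has an odd count, so the point is inside Coral.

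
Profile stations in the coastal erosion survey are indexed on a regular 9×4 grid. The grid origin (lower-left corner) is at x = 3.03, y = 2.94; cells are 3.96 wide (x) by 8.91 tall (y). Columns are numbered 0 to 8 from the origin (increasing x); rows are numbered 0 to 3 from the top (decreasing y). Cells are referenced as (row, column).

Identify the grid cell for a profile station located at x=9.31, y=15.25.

(2, 1)

Column index: ⌊(9.31 − 3.03) / 3.96⌋ = ⌊1.586⌋ = 1
Row offset from origin: ⌊(15.25 − 2.94) / 8.91⌋ = ⌊1.382⌋ = 1 → row 2 (counted from top)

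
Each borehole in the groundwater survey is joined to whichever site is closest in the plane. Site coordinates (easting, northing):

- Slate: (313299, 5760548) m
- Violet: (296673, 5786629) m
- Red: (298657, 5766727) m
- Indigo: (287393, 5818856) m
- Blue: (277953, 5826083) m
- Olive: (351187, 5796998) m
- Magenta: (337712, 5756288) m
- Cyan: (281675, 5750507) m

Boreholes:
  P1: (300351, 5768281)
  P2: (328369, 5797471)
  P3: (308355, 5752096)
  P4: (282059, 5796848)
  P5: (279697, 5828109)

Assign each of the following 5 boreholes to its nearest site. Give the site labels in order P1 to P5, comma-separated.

Red, Olive, Slate, Violet, Blue

P1 → Red (d²=5284552.00)
P2 → Olive (d²=520884853.00)
P3 → Slate (d²=95879440.00)
P4 → Violet (d²=317996957.00)
P5 → Blue (d²=7146212.00)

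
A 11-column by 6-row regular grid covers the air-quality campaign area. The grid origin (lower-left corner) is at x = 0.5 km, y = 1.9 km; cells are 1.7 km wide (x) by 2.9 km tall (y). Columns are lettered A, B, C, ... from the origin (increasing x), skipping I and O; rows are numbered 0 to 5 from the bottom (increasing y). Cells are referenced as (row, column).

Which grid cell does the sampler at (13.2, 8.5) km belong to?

(2, H)

Column index: ⌊(13.2 − 0.5) / 1.7⌋ = ⌊7.471⌋ = 7 → column H
Row offset from origin: ⌊(8.5 − 1.9) / 2.9⌋ = ⌊2.276⌋ = 2 → row 2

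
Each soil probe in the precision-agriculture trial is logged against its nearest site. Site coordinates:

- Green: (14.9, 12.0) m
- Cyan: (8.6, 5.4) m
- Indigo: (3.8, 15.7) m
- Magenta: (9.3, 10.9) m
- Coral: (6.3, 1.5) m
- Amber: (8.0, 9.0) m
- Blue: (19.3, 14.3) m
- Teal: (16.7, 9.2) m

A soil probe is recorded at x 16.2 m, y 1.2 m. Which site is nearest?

Squared distances to each site:
Green: 118.330; Cyan: 75.400; Indigo: 364.010; Magenta: 141.700; Coral: 98.100; Amber: 128.080; Blue: 181.220; Teal: 64.250.
Minimum at Teal.

Teal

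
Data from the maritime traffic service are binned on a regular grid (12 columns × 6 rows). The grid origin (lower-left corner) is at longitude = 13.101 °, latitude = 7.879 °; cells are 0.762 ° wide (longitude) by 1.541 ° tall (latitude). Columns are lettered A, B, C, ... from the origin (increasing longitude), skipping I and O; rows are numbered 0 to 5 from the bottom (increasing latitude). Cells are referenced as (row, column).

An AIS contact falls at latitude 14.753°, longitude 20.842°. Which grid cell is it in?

Column index: ⌊(20.842 − 13.101) / 0.762⌋ = ⌊10.159⌋ = 10 → column L
Row offset from origin: ⌊(14.753 − 7.879) / 1.541⌋ = ⌊4.461⌋ = 4 → row 4

(4, L)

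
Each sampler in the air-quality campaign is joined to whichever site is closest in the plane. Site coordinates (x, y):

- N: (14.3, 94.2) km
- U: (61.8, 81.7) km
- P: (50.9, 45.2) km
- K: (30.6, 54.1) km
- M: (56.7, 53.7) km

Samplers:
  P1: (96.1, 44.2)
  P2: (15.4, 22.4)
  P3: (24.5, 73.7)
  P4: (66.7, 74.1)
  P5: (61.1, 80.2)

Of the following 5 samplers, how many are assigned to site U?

P1 → M
P2 → K
P3 → K
P4 → U
P5 → U
2 of the 5 go to U.

2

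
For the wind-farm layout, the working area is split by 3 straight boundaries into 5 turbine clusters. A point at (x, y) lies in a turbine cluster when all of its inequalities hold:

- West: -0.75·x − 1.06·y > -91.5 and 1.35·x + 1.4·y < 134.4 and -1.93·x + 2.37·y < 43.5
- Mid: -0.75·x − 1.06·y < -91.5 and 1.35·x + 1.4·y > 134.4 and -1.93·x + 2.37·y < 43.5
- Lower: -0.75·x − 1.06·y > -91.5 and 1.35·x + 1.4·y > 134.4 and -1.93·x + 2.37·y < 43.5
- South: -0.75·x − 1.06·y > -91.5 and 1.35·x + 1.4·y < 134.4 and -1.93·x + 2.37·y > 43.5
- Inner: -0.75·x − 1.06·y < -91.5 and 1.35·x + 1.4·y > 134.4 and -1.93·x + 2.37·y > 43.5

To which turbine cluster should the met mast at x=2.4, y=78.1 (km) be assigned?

-0.75·2.4 − 1.06·78.1 = -84.586, which is > -91.5
1.35·2.4 + 1.4·78.1 = 112.580, which is < 134.4
-1.93·2.4 + 2.37·78.1 = 180.465, which is > 43.5
This sign pattern matches South.

South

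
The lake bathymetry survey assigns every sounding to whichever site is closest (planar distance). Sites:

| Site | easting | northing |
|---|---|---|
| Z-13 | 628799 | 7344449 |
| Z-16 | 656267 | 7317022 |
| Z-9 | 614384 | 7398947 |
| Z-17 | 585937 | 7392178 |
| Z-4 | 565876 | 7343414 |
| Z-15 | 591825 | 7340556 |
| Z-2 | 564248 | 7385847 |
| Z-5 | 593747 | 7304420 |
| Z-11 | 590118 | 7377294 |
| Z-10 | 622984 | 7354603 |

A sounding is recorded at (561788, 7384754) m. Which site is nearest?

Z-2

Squared distances to each site:
Z-13: 6114967146.000; Z-16: 13513905265.000; Z-9: 2967780465.000; Z-17: 638289977.000; Z-4: 1725707344.000; Z-15: 2855684573.000; Z-2: 7246249.000; Z-5: 7474929237.000; Z-11: 858240500.000; Z-10: 4654033217.000.
Minimum at Z-2.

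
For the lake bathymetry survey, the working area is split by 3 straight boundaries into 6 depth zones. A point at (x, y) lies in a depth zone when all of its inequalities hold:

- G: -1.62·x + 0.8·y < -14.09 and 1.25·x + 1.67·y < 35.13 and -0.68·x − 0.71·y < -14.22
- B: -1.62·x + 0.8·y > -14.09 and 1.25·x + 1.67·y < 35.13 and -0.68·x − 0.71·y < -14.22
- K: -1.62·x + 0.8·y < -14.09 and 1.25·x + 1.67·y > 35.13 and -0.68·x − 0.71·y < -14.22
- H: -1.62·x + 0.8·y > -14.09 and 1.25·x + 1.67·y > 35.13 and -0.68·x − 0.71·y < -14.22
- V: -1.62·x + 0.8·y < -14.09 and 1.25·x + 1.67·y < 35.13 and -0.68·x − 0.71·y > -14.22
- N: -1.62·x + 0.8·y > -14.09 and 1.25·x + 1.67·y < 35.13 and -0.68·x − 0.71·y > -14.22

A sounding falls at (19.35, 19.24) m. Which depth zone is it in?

K

-1.62·19.35 + 0.8·19.24 = -15.955, which is < -14.09
1.25·19.35 + 1.67·19.24 = 56.318, which is > 35.13
-0.68·19.35 − 0.71·19.24 = -26.818, which is < -14.22
This sign pattern matches K.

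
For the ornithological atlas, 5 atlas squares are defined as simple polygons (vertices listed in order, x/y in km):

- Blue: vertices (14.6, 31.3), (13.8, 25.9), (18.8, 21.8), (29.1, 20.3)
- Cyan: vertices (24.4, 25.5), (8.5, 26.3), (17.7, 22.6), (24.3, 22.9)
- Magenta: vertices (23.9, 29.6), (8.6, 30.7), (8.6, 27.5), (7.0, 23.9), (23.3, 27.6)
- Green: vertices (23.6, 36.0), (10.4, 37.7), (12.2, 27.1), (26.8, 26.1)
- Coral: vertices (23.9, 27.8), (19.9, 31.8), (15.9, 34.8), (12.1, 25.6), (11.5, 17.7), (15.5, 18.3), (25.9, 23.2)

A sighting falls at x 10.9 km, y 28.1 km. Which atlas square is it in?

Cast a ray rightward from (10.9, 28.1). For each polygon, the edges (by vertex number in listed order) whose endpoints lie on opposite sides of y = 28.1, where each meets that height, and whether that is right or left of the point:
Blue: 1–2 at x≈14.13 (right), 4–1 at x≈18.82 (right) → 2 crossings.
Cyan: no edge straddles that height → 0 crossings.
Magenta: 2–3 at x≈8.60 (left), 5–1 at x≈23.45 (right) → 1 crossing.
Green: 2–3 at x≈12.03 (right), 4–1 at x≈26.15 (right) → 2 crossings.
Coral: 1–2 at x≈23.60 (right), 3–4 at x≈13.13 (right) → 2 crossings.
Only Magenta has an odd count, so the point is inside Magenta.

Magenta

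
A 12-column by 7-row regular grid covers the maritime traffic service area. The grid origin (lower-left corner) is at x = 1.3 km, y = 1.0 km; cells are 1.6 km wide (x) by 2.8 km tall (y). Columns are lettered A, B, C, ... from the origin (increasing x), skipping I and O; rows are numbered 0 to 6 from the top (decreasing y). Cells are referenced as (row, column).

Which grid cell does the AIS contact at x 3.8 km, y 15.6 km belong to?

(1, B)

Column index: ⌊(3.8 − 1.3) / 1.6⌋ = ⌊1.562⌋ = 1 → column B
Row offset from origin: ⌊(15.6 − 1.0) / 2.8⌋ = ⌊5.214⌋ = 5 → row 1 (counted from top)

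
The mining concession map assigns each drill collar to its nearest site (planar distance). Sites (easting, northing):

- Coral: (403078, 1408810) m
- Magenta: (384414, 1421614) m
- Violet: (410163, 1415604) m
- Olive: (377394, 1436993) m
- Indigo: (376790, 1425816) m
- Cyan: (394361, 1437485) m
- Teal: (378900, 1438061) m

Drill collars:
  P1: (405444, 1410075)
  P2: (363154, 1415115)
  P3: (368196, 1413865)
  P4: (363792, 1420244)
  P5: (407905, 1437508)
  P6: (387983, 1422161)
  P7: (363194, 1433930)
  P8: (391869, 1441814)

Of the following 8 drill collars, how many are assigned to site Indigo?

P1 → Coral
P2 → Indigo
P3 → Indigo
P4 → Indigo
P5 → Cyan
P6 → Magenta
P7 → Olive
P8 → Cyan
3 of the 8 go to Indigo.

3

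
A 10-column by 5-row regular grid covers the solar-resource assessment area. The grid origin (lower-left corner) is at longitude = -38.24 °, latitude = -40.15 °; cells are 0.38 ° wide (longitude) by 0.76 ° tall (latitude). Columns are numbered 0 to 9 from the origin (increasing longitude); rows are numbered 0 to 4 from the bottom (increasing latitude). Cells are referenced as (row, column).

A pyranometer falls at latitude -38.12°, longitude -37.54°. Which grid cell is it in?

Column index: ⌊(-37.54 − -38.24) / 0.38⌋ = ⌊1.842⌋ = 1
Row offset from origin: ⌊(-38.12 − -40.15) / 0.76⌋ = ⌊2.671⌋ = 2 → row 2

(2, 1)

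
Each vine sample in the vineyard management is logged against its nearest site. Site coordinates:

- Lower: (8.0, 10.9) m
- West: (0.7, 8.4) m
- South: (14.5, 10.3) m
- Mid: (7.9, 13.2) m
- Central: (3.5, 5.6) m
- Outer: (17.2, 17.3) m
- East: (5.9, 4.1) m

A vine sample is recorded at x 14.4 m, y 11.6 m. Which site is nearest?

South

Squared distances to each site:
Lower: 41.450; West: 197.930; South: 1.700; Mid: 44.810; Central: 154.810; Outer: 40.330; East: 128.500.
Minimum at South.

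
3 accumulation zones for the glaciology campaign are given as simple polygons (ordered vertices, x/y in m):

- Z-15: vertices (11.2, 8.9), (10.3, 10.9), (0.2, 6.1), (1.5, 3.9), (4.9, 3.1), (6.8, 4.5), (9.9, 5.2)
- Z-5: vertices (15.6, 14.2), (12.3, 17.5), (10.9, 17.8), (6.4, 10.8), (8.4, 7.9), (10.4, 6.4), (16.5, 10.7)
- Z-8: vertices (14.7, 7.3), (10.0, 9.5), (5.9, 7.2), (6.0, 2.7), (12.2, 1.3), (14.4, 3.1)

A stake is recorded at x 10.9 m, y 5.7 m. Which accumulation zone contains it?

Cast a ray rightward from (10.9, 5.7). For each polygon, the edges (by vertex number in listed order) whose endpoints lie on opposite sides of y = 5.7, where each meets that height, and whether that is right or left of the point:
Z-15: 3–4 at x≈0.44 (left), 7–1 at x≈10.08 (left) → 0 crossings.
Z-5: no edge straddles that height → 0 crossings.
Z-8: 3–4 at x≈5.93 (left), 6–1 at x≈14.59 (right) → 1 crossing.
Only Z-8 has an odd count, so the point is inside Z-8.

Z-8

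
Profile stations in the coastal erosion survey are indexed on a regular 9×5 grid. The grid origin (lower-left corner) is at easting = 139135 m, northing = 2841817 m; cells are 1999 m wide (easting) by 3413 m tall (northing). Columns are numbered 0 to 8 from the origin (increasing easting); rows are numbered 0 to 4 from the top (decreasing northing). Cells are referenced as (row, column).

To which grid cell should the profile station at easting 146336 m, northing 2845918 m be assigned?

(3, 3)

Column index: ⌊(146336 − 139135) / 1999⌋ = ⌊3.602⌋ = 3
Row offset from origin: ⌊(2845918 − 2841817) / 3413⌋ = ⌊1.202⌋ = 1 → row 3 (counted from top)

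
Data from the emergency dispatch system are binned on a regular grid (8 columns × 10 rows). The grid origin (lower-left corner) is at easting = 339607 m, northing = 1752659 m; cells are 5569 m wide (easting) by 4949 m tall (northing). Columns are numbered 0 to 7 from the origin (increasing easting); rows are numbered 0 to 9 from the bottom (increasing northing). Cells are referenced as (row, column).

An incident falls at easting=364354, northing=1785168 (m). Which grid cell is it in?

(6, 4)

Column index: ⌊(364354 − 339607) / 5569⌋ = ⌊4.444⌋ = 4
Row offset from origin: ⌊(1785168 − 1752659) / 4949⌋ = ⌊6.569⌋ = 6 → row 6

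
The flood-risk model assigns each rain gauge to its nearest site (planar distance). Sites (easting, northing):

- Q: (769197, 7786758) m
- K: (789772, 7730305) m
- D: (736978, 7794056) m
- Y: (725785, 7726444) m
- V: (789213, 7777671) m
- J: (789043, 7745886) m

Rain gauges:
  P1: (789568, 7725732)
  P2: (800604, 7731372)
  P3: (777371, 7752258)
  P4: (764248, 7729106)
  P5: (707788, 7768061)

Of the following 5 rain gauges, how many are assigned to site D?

1

P1 → K
P2 → K
P3 → J
P4 → K
P5 → D
1 of the 5 goes to D.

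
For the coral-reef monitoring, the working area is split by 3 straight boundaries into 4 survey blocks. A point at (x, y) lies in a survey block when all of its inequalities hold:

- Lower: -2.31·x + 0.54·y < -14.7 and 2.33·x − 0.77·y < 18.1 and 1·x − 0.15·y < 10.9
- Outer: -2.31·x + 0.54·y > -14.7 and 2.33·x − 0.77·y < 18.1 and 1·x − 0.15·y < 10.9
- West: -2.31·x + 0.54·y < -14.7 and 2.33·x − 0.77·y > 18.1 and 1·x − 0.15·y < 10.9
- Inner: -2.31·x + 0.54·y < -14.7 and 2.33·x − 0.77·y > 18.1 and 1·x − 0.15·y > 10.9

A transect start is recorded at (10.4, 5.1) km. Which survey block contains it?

-2.31·10.4 + 0.54·5.1 = -21.270, which is < -14.7
2.33·10.4 − 0.77·5.1 = 20.305, which is > 18.1
1·10.4 − 0.15·5.1 = 9.635, which is < 10.9
This sign pattern matches West.

West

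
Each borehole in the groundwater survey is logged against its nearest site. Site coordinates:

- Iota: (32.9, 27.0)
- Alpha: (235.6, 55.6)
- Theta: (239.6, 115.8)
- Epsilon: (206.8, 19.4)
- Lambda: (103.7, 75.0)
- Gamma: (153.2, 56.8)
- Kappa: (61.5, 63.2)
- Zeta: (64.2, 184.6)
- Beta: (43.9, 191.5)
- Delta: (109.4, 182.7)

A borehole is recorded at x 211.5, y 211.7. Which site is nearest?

Theta

Squared distances to each site:
Iota: 66012.050; Alpha: 24948.020; Theta: 9986.420; Epsilon: 37001.380; Lambda: 30307.730; Gamma: 27392.900; Kappa: 44552.250; Zeta: 22431.700; Beta: 28497.800; Delta: 11265.410.
Minimum at Theta.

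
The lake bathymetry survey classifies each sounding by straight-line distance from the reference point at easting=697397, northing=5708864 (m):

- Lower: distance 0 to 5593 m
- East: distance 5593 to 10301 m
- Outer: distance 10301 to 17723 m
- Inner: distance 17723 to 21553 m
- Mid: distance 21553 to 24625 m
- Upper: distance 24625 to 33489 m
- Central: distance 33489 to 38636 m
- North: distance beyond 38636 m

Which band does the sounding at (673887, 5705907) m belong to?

Mid

Distance = √((673887−697397)² + (5705907−5708864)²) = √(552720100.000 + 8743849.000) = 23695.231 m.
21553 ≤ 23695.231 < 24625 → Mid.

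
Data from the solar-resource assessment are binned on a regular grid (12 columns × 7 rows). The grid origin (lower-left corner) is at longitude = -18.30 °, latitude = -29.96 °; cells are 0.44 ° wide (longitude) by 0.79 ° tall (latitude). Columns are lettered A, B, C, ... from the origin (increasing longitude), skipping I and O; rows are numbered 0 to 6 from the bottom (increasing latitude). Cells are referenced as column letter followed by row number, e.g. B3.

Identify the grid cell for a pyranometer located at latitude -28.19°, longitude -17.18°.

Column index: ⌊(-17.18 − -18.30) / 0.44⌋ = ⌊2.545⌋ = 2 → column C
Row offset from origin: ⌊(-28.19 − -29.96) / 0.79⌋ = ⌊2.241⌋ = 2 → row 2

C2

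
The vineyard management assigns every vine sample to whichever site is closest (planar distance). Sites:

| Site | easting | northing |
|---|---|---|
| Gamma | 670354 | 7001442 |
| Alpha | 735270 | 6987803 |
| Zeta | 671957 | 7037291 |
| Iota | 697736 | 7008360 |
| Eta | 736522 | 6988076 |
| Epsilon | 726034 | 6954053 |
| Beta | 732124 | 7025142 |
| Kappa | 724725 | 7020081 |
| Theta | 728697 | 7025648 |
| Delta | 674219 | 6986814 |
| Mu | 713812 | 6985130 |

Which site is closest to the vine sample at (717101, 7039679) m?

Theta

Squared distances to each site:
Gamma: 3647350178.000; Alpha: 3021231937.000; Zeta: 2043683280.000; Iota: 1355882986.000; Eta: 3040044850.000; Epsilon: 7411610365.000; Beta: 437014898.000; Kappa: 442206980.000; Theta: 331336177.000; Delta: 4633574149.000; Mu: 2986410922.000.
Minimum at Theta.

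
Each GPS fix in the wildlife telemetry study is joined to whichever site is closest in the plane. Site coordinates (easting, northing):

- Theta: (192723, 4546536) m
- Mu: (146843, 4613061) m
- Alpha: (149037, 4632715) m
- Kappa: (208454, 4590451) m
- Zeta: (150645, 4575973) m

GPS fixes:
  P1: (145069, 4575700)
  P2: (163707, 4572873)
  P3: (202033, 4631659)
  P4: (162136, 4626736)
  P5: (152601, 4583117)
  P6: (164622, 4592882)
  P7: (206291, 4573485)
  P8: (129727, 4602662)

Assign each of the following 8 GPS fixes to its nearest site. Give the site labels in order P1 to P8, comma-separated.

P1 → Zeta (d²=31166305.00)
P2 → Zeta (d²=180225844.00)
P3 → Kappa (d²=1739328505.00)
P4 → Alpha (d²=207332242.00)
P5 → Zeta (d²=54862672.00)
P6 → Zeta (d²=481270810.00)
P7 → Kappa (d²=292523725.00)
P8 → Mu (d²=401096657.00)

Zeta, Zeta, Kappa, Alpha, Zeta, Zeta, Kappa, Mu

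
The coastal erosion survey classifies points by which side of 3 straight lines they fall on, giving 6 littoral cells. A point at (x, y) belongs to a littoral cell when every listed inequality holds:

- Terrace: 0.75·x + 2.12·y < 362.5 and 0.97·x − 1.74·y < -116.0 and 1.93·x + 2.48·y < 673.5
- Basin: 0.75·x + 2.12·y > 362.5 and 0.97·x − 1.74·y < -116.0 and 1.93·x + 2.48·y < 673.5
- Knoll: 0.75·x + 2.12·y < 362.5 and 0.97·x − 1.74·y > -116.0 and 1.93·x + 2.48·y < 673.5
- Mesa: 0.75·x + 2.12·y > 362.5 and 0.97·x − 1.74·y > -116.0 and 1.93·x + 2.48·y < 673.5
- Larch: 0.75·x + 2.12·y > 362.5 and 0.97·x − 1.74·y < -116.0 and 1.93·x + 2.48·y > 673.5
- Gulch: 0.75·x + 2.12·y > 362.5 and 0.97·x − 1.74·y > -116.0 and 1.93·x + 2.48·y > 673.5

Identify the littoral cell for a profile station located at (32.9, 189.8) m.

0.75·32.9 + 2.12·189.8 = 427.051, which is > 362.5
0.97·32.9 − 1.74·189.8 = -298.339, which is < -116.0
1.93·32.9 + 2.48·189.8 = 534.201, which is < 673.5
This sign pattern matches Basin.

Basin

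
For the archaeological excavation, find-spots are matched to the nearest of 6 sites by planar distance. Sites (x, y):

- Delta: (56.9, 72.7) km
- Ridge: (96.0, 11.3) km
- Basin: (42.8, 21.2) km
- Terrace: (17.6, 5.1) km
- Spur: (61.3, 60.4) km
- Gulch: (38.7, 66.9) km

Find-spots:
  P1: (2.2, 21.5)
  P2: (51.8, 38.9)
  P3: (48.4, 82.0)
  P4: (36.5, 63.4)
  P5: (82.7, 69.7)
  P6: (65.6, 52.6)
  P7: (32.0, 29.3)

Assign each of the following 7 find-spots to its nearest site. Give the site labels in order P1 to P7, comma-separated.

Terrace, Basin, Delta, Gulch, Spur, Spur, Basin

P1 → Terrace (d²=506.12)
P2 → Basin (d²=394.29)
P3 → Delta (d²=158.74)
P4 → Gulch (d²=17.09)
P5 → Spur (d²=544.45)
P6 → Spur (d²=79.33)
P7 → Basin (d²=182.25)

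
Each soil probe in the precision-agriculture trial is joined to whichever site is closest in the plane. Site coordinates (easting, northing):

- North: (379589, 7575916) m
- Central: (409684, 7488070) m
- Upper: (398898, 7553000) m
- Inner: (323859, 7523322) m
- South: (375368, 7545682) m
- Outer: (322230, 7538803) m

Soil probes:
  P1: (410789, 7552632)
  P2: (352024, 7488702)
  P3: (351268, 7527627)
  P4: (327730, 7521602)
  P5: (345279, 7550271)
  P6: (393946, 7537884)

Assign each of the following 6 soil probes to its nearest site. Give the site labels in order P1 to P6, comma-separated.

Upper, Inner, Inner, Inner, Outer, Upper

P1 → Upper (d²=141531305.00)
P2 → Inner (d²=1991811625.00)
P3 → Inner (d²=769786306.00)
P4 → Inner (d²=17943041.00)
P5 → Outer (d²=662771425.00)
P6 → Upper (d²=253015760.00)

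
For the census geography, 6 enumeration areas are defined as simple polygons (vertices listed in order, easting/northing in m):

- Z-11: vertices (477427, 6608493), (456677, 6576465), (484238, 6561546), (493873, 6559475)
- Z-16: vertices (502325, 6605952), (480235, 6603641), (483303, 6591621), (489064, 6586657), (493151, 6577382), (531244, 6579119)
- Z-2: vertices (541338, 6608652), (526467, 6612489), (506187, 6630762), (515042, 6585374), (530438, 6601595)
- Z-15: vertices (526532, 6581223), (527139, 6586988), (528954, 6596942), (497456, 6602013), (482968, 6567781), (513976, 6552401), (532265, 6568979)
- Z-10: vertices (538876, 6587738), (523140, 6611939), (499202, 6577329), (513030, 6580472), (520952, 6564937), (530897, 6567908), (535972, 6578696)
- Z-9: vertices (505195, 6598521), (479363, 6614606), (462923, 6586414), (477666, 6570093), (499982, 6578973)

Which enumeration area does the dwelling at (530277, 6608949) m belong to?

Cast a ray rightward from (530277, 6608949). For each polygon, the edges (by vertex number in listed order) whose endpoints lie on opposite sides of northing = 6608949, where each meets that height, and whether that is right or left of the point:
Z-11: no edge straddles that height → 0 crossings.
Z-16: no edge straddles that height → 0 crossings.
Z-2: 1–2 at easting≈540186.9 (right), 3–4 at easting≈510442.6 (left) → 1 crossing.
Z-15: no edge straddles that height → 0 crossings.
Z-10: 1–2 at easting≈525084.2 (left), 2–3 at easting≈521072.0 (left) → 0 crossings.
Z-9: 1–2 at easting≈488448.0 (left), 2–3 at easting≈476064.2 (left) → 0 crossings.
Only Z-2 has an odd count, so the point is inside Z-2.

Z-2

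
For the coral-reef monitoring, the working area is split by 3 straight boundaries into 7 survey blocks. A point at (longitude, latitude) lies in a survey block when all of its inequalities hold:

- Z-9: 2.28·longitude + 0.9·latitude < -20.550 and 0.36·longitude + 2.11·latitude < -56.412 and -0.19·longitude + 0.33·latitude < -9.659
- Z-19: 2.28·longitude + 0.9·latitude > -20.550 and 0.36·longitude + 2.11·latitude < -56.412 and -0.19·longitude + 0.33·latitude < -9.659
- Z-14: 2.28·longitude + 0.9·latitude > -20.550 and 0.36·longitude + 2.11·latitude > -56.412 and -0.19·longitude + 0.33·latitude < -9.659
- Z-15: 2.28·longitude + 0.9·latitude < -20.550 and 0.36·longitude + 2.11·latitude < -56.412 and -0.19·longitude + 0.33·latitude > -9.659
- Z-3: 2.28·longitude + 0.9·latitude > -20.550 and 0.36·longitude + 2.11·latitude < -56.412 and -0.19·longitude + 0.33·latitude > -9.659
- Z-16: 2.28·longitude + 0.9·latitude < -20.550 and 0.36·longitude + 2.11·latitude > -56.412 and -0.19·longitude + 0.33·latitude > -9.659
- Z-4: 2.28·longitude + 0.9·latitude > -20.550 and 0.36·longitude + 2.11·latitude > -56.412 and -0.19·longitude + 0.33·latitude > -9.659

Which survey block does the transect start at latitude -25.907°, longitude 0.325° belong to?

Z-16

2.28·0.325 + 0.9·-25.907 = -22.575, which is < -20.550
0.36·0.325 + 2.11·-25.907 = -54.547, which is > -56.412
-0.19·0.325 + 0.33·-25.907 = -8.611, which is > -9.659
This sign pattern matches Z-16.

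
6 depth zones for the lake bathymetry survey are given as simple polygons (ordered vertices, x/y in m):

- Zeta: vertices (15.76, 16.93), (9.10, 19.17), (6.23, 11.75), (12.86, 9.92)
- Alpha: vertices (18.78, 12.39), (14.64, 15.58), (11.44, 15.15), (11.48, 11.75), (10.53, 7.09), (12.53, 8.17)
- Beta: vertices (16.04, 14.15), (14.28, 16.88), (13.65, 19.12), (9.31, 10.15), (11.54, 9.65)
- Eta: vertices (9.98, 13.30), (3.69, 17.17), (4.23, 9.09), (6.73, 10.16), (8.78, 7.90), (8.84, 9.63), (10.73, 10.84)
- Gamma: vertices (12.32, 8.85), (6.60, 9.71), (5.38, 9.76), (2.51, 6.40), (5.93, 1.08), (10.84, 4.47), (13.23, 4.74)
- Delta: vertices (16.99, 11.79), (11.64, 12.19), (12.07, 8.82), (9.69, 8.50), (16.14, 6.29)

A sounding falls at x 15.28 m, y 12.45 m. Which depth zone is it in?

Cast a ray rightward from (15.28, 12.45). For each polygon, the edges (by vertex number in listed order) whose endpoints lie on opposite sides of y = 12.45, where each meets that height, and whether that is right or left of the point:
Zeta: 2–3 at x≈6.501 (left), 4–1 at x≈13.907 (left) → 0 crossings.
Alpha: 1–2 at x≈18.702 (right), 3–4 at x≈11.472 (left) → 1 crossing.
Beta: 3–4 at x≈10.423 (left), 5–1 at x≈14.340 (left) → 0 crossings.
Eta: 2–3 at x≈4.005 (left), 7–1 at x≈10.239 (left) → 0 crossings.
Gamma: no edge straddles that height → 0 crossings.
Delta: no edge straddles that height → 0 crossings.
Only Alpha has an odd count, so the point is inside Alpha.

Alpha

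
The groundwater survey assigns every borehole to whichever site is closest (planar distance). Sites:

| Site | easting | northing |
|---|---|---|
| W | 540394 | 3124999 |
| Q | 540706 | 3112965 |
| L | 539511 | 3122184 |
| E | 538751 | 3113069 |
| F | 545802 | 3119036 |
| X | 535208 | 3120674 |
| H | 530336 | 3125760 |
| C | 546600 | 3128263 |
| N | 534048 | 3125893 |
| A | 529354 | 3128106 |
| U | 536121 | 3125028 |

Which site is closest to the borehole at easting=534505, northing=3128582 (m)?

N

Squared distances to each site:
W: 47518210.000; Q: 282343090.000; L: 65994440.000; E: 258681685.000; F: 218748325.000; X: 63030673.000; H: 25344245.000; C: 146390786.000; N: 7439570.000; A: 26759377.000; U: 15242372.000.
Minimum at N.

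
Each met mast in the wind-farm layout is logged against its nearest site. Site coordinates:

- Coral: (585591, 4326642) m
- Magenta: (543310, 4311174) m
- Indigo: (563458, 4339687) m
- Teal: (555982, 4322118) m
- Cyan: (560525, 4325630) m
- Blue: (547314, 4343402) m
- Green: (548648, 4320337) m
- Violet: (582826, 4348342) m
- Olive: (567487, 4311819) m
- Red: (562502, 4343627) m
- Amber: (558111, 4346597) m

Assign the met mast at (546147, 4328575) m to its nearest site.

Squared distances to each site:
Coral: 1559565625.000; Magenta: 310843370.000; Indigo: 423147265.000; Teal: 138420074.000; Cyan: 215399909.000; Blue: 221201818.000; Green: 74119645.000; Violet: 1736083330.000; Olive: 736159136.000; Red: 494048729.000; Amber: 467929780.000.
Minimum at Green.

Green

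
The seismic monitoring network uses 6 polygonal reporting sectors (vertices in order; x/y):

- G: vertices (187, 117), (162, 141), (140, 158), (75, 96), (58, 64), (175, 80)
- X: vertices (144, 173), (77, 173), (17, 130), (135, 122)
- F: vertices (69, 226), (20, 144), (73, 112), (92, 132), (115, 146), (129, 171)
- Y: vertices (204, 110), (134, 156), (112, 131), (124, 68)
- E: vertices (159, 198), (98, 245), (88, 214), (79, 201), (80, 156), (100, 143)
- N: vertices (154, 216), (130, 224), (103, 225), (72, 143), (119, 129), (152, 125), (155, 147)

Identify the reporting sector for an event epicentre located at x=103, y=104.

G

Cast a ray rightward from (103, 104). For each polygon, the edges (by vertex number in listed order) whose endpoints lie on opposite sides of y = 104, where each meets that height, and whether that is right or left of the point:
G: 3–4 at x≈83.4 (left), 6–1 at x≈182.8 (right) → 1 crossing.
X: no edge straddles that height → 0 crossings.
F: no edge straddles that height → 0 crossings.
Y: 3–4 at x≈117.1 (right), 4–1 at x≈192.6 (right) → 2 crossings.
E: no edge straddles that height → 0 crossings.
N: no edge straddles that height → 0 crossings.
Only G has an odd count, so the point is inside G.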